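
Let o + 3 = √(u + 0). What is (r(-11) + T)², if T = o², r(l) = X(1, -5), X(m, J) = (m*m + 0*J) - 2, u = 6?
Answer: 412 - 168*√6 ≈ 0.48572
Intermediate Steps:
X(m, J) = -2 + m² (X(m, J) = (m² + 0) - 2 = m² - 2 = -2 + m²)
r(l) = -1 (r(l) = -2 + 1² = -2 + 1 = -1)
o = -3 + √6 (o = -3 + √(6 + 0) = -3 + √6 ≈ -0.55051)
T = (-3 + √6)² ≈ 0.30306
(r(-11) + T)² = (-1 + (3 - √6)²)²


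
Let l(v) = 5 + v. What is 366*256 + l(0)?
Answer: 93701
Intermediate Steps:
366*256 + l(0) = 366*256 + (5 + 0) = 93696 + 5 = 93701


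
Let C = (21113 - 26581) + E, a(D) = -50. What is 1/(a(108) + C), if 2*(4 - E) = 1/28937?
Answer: -57874/319117237 ≈ -0.00018136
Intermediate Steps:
E = 231495/57874 (E = 4 - 1/2/28937 = 4 - 1/2*1/28937 = 4 - 1/57874 = 231495/57874 ≈ 4.0000)
C = -316223537/57874 (C = (21113 - 26581) + 231495/57874 = -5468 + 231495/57874 = -316223537/57874 ≈ -5464.0)
1/(a(108) + C) = 1/(-50 - 316223537/57874) = 1/(-319117237/57874) = -57874/319117237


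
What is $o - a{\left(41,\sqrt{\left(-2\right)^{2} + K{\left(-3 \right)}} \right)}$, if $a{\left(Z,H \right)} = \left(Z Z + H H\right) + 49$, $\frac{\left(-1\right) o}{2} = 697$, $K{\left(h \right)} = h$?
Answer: $-3125$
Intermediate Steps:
$o = -1394$ ($o = \left(-2\right) 697 = -1394$)
$a{\left(Z,H \right)} = 49 + H^{2} + Z^{2}$ ($a{\left(Z,H \right)} = \left(Z^{2} + H^{2}\right) + 49 = \left(H^{2} + Z^{2}\right) + 49 = 49 + H^{2} + Z^{2}$)
$o - a{\left(41,\sqrt{\left(-2\right)^{2} + K{\left(-3 \right)}} \right)} = -1394 - \left(49 + \left(\sqrt{\left(-2\right)^{2} - 3}\right)^{2} + 41^{2}\right) = -1394 - \left(49 + \left(\sqrt{4 - 3}\right)^{2} + 1681\right) = -1394 - \left(49 + \left(\sqrt{1}\right)^{2} + 1681\right) = -1394 - \left(49 + 1^{2} + 1681\right) = -1394 - \left(49 + 1 + 1681\right) = -1394 - 1731 = -3125$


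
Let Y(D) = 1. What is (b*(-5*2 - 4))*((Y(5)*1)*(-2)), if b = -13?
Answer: -364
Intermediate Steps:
(b*(-5*2 - 4))*((Y(5)*1)*(-2)) = (-13*(-5*2 - 4))*((1*1)*(-2)) = (-13*(-10 - 4))*(1*(-2)) = -13*(-14)*(-2) = 182*(-2) = -364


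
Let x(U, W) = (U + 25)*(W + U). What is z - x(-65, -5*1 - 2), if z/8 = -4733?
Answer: -40744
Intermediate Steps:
z = -37864 (z = 8*(-4733) = -37864)
x(U, W) = (25 + U)*(U + W)
z - x(-65, -5*1 - 2) = -37864 - ((-65)² + 25*(-65) + 25*(-5*1 - 2) - 65*(-5*1 - 2)) = -37864 - (4225 - 1625 + 25*(-5 - 2) - 65*(-5 - 2)) = -37864 - (4225 - 1625 + 25*(-7) - 65*(-7)) = -37864 - (4225 - 1625 - 175 + 455) = -37864 - 1*2880 = -37864 - 2880 = -40744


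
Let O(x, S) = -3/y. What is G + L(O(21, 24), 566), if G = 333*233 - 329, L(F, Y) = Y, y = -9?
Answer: 77826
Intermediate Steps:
O(x, S) = 1/3 (O(x, S) = -3/(-9) = -3*(-1/9) = 1/3)
G = 77260 (G = 77589 - 329 = 77260)
G + L(O(21, 24), 566) = 77260 + 566 = 77826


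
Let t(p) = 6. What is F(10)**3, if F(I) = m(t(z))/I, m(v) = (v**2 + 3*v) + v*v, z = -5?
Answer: 729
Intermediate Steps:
m(v) = 2*v**2 + 3*v (m(v) = (v**2 + 3*v) + v**2 = 2*v**2 + 3*v)
F(I) = 90/I (F(I) = (6*(3 + 2*6))/I = (6*(3 + 12))/I = (6*15)/I = 90/I)
F(10)**3 = (90/10)**3 = (90*(1/10))**3 = 9**3 = 729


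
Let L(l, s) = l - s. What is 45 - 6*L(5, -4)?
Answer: -9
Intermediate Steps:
45 - 6*L(5, -4) = 45 - 6*(5 - 1*(-4)) = 45 - 6*(5 + 4) = 45 - 6*9 = 45 - 54 = -9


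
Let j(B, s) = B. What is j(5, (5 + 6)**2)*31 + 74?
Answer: 229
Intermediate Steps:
j(5, (5 + 6)**2)*31 + 74 = 5*31 + 74 = 155 + 74 = 229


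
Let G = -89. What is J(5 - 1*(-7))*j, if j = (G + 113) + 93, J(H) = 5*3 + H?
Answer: 3159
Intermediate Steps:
J(H) = 15 + H
j = 117 (j = (-89 + 113) + 93 = 24 + 93 = 117)
J(5 - 1*(-7))*j = (15 + (5 - 1*(-7)))*117 = (15 + (5 + 7))*117 = (15 + 12)*117 = 27*117 = 3159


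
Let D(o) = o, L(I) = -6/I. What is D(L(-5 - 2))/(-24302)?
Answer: -3/85057 ≈ -3.5270e-5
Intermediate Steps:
D(L(-5 - 2))/(-24302) = -6/(-5 - 2)/(-24302) = -6/(-7)*(-1/24302) = -6*(-⅐)*(-1/24302) = (6/7)*(-1/24302) = -3/85057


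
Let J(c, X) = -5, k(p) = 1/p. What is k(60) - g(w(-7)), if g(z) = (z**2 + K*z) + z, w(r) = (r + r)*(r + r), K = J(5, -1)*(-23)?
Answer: -3669119/60 ≈ -61152.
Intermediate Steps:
K = 115 (K = -5*(-23) = 115)
w(r) = 4*r**2 (w(r) = (2*r)*(2*r) = 4*r**2)
g(z) = z**2 + 116*z (g(z) = (z**2 + 115*z) + z = z**2 + 116*z)
k(60) - g(w(-7)) = 1/60 - 4*(-7)**2*(116 + 4*(-7)**2) = 1/60 - 4*49*(116 + 4*49) = 1/60 - 196*(116 + 196) = 1/60 - 196*312 = 1/60 - 1*61152 = 1/60 - 61152 = -3669119/60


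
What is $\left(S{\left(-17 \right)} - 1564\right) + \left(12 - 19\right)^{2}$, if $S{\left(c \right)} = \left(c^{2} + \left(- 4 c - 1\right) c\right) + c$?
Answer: $-2382$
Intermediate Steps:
$S{\left(c \right)} = c + c^{2} + c \left(-1 - 4 c\right)$ ($S{\left(c \right)} = \left(c^{2} + \left(-1 - 4 c\right) c\right) + c = \left(c^{2} + c \left(-1 - 4 c\right)\right) + c = c + c^{2} + c \left(-1 - 4 c\right)$)
$\left(S{\left(-17 \right)} - 1564\right) + \left(12 - 19\right)^{2} = \left(- 3 \left(-17\right)^{2} - 1564\right) + \left(12 - 19\right)^{2} = \left(\left(-3\right) 289 - 1564\right) + \left(-7\right)^{2} = \left(-867 - 1564\right) + 49 = -2431 + 49 = -2382$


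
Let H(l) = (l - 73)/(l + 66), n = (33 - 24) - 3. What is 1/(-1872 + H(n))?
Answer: -72/134851 ≈ -0.00053392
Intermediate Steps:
n = 6 (n = 9 - 3 = 6)
H(l) = (-73 + l)/(66 + l)
1/(-1872 + H(n)) = 1/(-1872 + (-73 + 6)/(66 + 6)) = 1/(-1872 - 67/72) = 1/(-134851/72) = -72/134851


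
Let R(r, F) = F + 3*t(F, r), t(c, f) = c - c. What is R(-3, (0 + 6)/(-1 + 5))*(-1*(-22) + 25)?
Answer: 141/2 ≈ 70.500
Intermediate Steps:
t(c, f) = 0
R(r, F) = F (R(r, F) = F + 3*0 = F + 0 = F)
R(-3, (0 + 6)/(-1 + 5))*(-1*(-22) + 25) = ((0 + 6)/(-1 + 5))*(-1*(-22) + 25) = (6/4)*(22 + 25) = (6*(1/4))*47 = (3/2)*47 = 141/2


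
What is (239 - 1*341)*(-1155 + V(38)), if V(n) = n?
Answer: 113934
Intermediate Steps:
(239 - 1*341)*(-1155 + V(38)) = (239 - 1*341)*(-1155 + 38) = (239 - 341)*(-1117) = -102*(-1117) = 113934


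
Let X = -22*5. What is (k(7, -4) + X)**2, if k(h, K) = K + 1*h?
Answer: 11449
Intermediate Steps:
X = -110
k(h, K) = K + h
(k(7, -4) + X)**2 = ((-4 + 7) - 110)**2 = (3 - 110)**2 = (-107)**2 = 11449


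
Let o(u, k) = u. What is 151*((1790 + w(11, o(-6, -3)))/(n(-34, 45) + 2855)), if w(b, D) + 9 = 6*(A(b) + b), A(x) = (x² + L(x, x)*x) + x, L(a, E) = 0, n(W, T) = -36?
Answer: 398489/2819 ≈ 141.36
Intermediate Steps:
A(x) = x + x² (A(x) = (x² + 0*x) + x = (x² + 0) + x = x² + x = x + x²)
w(b, D) = -9 + 6*b + 6*b*(1 + b) (w(b, D) = -9 + 6*(b*(1 + b) + b) = -9 + 6*(b + b*(1 + b)) = -9 + (6*b + 6*b*(1 + b)) = -9 + 6*b + 6*b*(1 + b))
151*((1790 + w(11, o(-6, -3)))/(n(-34, 45) + 2855)) = 151*((1790 + (-9 + 6*11² + 12*11))/(-36 + 2855)) = 151*((1790 + (-9 + 6*121 + 132))/2819) = 151*((1790 + (-9 + 726 + 132))*(1/2819)) = 151*((1790 + 849)*(1/2819)) = 151*(2639*(1/2819)) = 151*(2639/2819) = 398489/2819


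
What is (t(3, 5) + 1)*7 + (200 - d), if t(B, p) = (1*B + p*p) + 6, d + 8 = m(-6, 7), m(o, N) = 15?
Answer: 438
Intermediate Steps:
d = 7 (d = -8 + 15 = 7)
t(B, p) = 6 + B + p² (t(B, p) = (B + p²) + 6 = 6 + B + p²)
(t(3, 5) + 1)*7 + (200 - d) = ((6 + 3 + 5²) + 1)*7 + (200 - 1*7) = ((6 + 3 + 25) + 1)*7 + (200 - 7) = (34 + 1)*7 + 193 = 35*7 + 193 = 245 + 193 = 438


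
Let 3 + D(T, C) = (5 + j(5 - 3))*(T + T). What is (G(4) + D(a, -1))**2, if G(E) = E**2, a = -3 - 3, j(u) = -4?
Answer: 1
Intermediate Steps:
a = -6
D(T, C) = -3 + 2*T (D(T, C) = -3 + (5 - 4)*(T + T) = -3 + 1*(2*T) = -3 + 2*T)
(G(4) + D(a, -1))**2 = (4**2 + (-3 + 2*(-6)))**2 = (16 + (-3 - 12))**2 = (16 - 15)**2 = 1**2 = 1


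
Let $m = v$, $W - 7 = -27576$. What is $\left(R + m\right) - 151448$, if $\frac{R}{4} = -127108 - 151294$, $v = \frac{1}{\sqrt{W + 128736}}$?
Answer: $-1265056 + \frac{\sqrt{101167}}{101167} \approx -1.2651 \cdot 10^{6}$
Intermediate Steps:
$W = -27569$ ($W = 7 - 27576 = -27569$)
$v = \frac{\sqrt{101167}}{101167}$ ($v = \frac{1}{\sqrt{-27569 + 128736}} = \frac{1}{\sqrt{101167}} = \frac{\sqrt{101167}}{101167} \approx 0.003144$)
$m = \frac{\sqrt{101167}}{101167} \approx 0.003144$
$R = -1113608$ ($R = 4 \left(-127108 - 151294\right) = 4 \left(-278402\right) = -1113608$)
$\left(R + m\right) - 151448 = \left(-1113608 + \frac{\sqrt{101167}}{101167}\right) - 151448 = -1265056 + \frac{\sqrt{101167}}{101167}$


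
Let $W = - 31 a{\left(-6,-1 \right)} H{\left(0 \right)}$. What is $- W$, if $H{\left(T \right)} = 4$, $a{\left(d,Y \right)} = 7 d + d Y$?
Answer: $-4464$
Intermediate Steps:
$a{\left(d,Y \right)} = 7 d + Y d$
$W = 4464$ ($W = - 31 \left(- 6 \left(7 - 1\right)\right) 4 = - 31 \left(\left(-6\right) 6\right) 4 = \left(-31\right) \left(-36\right) 4 = 1116 \cdot 4 = 4464$)
$- W = \left(-1\right) 4464 = -4464$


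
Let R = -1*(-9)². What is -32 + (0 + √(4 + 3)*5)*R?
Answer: -32 - 405*√7 ≈ -1103.5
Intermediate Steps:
R = -81 (R = -1*81 = -81)
-32 + (0 + √(4 + 3)*5)*R = -32 + (0 + √(4 + 3)*5)*(-81) = -32 + (0 + √7*5)*(-81) = -32 + (0 + 5*√7)*(-81) = -32 + (5*√7)*(-81) = -32 - 405*√7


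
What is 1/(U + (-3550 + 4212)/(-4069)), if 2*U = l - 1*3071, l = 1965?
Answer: -4069/2250819 ≈ -0.0018078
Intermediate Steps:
U = -553 (U = (1965 - 1*3071)/2 = (1965 - 3071)/2 = (½)*(-1106) = -553)
1/(U + (-3550 + 4212)/(-4069)) = 1/(-553 + (-3550 + 4212)/(-4069)) = 1/(-553 + 662*(-1/4069)) = 1/(-553 - 662/4069) = 1/(-2250819/4069) = -4069/2250819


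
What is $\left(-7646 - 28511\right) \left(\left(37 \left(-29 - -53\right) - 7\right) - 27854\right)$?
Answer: $975262761$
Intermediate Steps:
$\left(-7646 - 28511\right) \left(\left(37 \left(-29 - -53\right) - 7\right) - 27854\right) = - 36157 \left(\left(37 \left(-29 + 53\right) - 7\right) - 27854\right) = - 36157 \left(\left(37 \cdot 24 - 7\right) - 27854\right) = - 36157 \left(\left(888 - 7\right) - 27854\right) = - 36157 \left(881 - 27854\right) = \left(-36157\right) \left(-26973\right) = 975262761$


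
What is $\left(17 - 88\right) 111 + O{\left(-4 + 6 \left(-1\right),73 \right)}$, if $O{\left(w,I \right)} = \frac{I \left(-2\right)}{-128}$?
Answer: $- \frac{504311}{64} \approx -7879.9$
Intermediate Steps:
$O{\left(w,I \right)} = \frac{I}{64}$ ($O{\left(w,I \right)} = - 2 I \left(- \frac{1}{128}\right) = \frac{I}{64}$)
$\left(17 - 88\right) 111 + O{\left(-4 + 6 \left(-1\right),73 \right)} = \left(17 - 88\right) 111 + \frac{1}{64} \cdot 73 = \left(-71\right) 111 + \frac{73}{64} = -7881 + \frac{73}{64} = - \frac{504311}{64}$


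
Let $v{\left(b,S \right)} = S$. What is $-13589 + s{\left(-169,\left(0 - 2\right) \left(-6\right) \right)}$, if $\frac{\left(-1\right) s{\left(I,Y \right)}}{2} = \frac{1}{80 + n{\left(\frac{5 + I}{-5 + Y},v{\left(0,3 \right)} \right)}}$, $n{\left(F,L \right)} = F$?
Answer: $- \frac{2690629}{198} \approx -13589.0$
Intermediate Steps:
$s{\left(I,Y \right)} = - \frac{2}{80 + \frac{5 + I}{-5 + Y}}$
$-13589 + s{\left(-169,\left(0 - 2\right) \left(-6\right) \right)} = -13589 + \frac{2 \left(5 - \left(0 - 2\right) \left(-6\right)\right)}{-395 - 169 + 80 \left(0 - 2\right) \left(-6\right)} = -13589 + \frac{2 \left(5 - \left(-2\right) \left(-6\right)\right)}{-395 - 169 + 80 \left(\left(-2\right) \left(-6\right)\right)} = -13589 + \frac{2 \left(5 - 12\right)}{-395 - 169 + 80 \cdot 12} = -13589 + \frac{2 \left(5 - 12\right)}{-395 - 169 + 960} = -13589 + 2 \cdot \frac{1}{396} \left(-7\right) = -13589 - \frac{7}{198} = - \frac{2690629}{198}$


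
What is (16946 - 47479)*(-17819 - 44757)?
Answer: 1910633008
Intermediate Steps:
(16946 - 47479)*(-17819 - 44757) = -30533*(-62576) = 1910633008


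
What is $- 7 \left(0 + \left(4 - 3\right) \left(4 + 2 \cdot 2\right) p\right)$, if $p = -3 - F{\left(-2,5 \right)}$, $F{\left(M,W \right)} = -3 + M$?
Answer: $-112$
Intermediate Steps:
$p = 2$ ($p = -3 - \left(-3 - 2\right) = -3 - -5 = -3 + 5 = 2$)
$- 7 \left(0 + \left(4 - 3\right) \left(4 + 2 \cdot 2\right) p\right) = - 7 \left(0 + \left(4 - 3\right) \left(4 + 2 \cdot 2\right) 2\right) = - 7 \left(0 + \left(4 - 3\right) \left(4 + 4\right) 2\right) = - 7 \left(0 + 1 \cdot 8 \cdot 2\right) = - 7 \left(0 + 8 \cdot 2\right) = - 7 \left(0 + 16\right) = \left(-7\right) 16 = -112$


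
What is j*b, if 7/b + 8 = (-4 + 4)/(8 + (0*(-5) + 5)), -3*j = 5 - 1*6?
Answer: -7/24 ≈ -0.29167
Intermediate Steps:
j = 1/3 (j = -(5 - 1*6)/3 = -(5 - 6)/3 = -1/3*(-1) = 1/3 ≈ 0.33333)
b = -7/8 (b = 7/(-8 + (-4 + 4)/(8 + (0*(-5) + 5))) = 7/(-8 + 0/(8 + (0 + 5))) = 7/(-8 + 0/(8 + 5)) = 7/(-8 + 0/13) = 7/(-8 + 0*(1/13)) = 7/(-8 + 0) = 7/(-8) = 7*(-1/8) = -7/8 ≈ -0.87500)
j*b = (1/3)*(-7/8) = -7/24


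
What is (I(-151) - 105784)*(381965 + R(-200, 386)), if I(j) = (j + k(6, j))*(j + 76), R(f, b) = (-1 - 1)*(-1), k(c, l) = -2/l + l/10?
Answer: -10765702844201/302 ≈ -3.5648e+10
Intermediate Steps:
k(c, l) = -2/l + l/10 (k(c, l) = -2/l + l*(1/10) = -2/l + l/10)
R(f, b) = 2 (R(f, b) = -2*(-1) = 2)
I(j) = (76 + j)*(-2/j + 11*j/10) (I(j) = (j + (-2/j + j/10))*(j + 76) = (-2/j + 11*j/10)*(76 + j) = (76 + j)*(-2/j + 11*j/10))
(I(-151) - 105784)*(381965 + R(-200, 386)) = ((-2 - 152/(-151) + (11/10)*(-151)**2 + (418/5)*(-151)) - 105784)*(381965 + 2) = ((-2 - 152*(-1/151) + (11/10)*22801 - 63118/5) - 105784)*381967 = ((-2 + 152/151 + 250811/10 - 63118/5) - 105784)*381967 = (3761865/302 - 105784)*381967 = -28184903/302*381967 = -10765702844201/302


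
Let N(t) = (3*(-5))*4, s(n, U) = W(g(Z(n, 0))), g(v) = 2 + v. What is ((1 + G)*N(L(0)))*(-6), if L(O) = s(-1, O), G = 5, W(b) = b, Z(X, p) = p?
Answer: 2160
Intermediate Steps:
s(n, U) = 2 (s(n, U) = 2 + 0 = 2)
L(O) = 2
N(t) = -60 (N(t) = -15*4 = -60)
((1 + G)*N(L(0)))*(-6) = ((1 + 5)*(-60))*(-6) = (6*(-60))*(-6) = -360*(-6) = 2160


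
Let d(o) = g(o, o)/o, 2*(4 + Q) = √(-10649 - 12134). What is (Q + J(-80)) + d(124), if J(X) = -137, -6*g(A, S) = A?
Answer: -847/6 + I*√22783/2 ≈ -141.17 + 75.47*I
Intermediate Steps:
Q = -4 + I*√22783/2 (Q = -4 + √(-10649 - 12134)/2 = -4 + √(-22783)/2 = -4 + (I*√22783)/2 = -4 + I*√22783/2 ≈ -4.0 + 75.47*I)
g(A, S) = -A/6
d(o) = -⅙ (d(o) = (-o/6)/o = -⅙)
(Q + J(-80)) + d(124) = ((-4 + I*√22783/2) - 137) - ⅙ = (-141 + I*√22783/2) - ⅙ = -847/6 + I*√22783/2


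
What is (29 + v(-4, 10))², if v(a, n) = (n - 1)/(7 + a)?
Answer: 1024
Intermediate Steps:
v(a, n) = (-1 + n)/(7 + a)
(29 + v(-4, 10))² = (29 + (-1 + 10)/(7 - 4))² = (29 + 9/3)² = (29 + (⅓)*9)² = (29 + 3)² = 32² = 1024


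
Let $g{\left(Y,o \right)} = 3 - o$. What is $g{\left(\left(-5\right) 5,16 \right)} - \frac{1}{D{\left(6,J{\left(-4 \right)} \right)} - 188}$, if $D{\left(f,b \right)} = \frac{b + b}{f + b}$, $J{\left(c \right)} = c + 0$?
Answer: $- \frac{2495}{192} \approx -12.995$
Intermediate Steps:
$J{\left(c \right)} = c$
$D{\left(f,b \right)} = \frac{2 b}{b + f}$
$g{\left(\left(-5\right) 5,16 \right)} - \frac{1}{D{\left(6,J{\left(-4 \right)} \right)} - 188} = \left(3 - 16\right) - \frac{1}{2 \left(-4\right) \frac{1}{-4 + 6} - 188} = \left(3 - 16\right) - \frac{1}{2 \left(-4\right) \frac{1}{2} - 188} = -13 - \frac{1}{2 \left(-4\right) \frac{1}{2} - 188} = -13 - \frac{1}{-4 - 188} = -13 - \frac{1}{-192} = -13 - - \frac{1}{192} = -13 + \frac{1}{192} = - \frac{2495}{192}$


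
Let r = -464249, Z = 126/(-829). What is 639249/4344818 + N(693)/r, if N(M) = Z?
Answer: 1567028440821/10650682638754 ≈ 0.14713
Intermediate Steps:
Z = -126/829 (Z = 126*(-1/829) = -126/829 ≈ -0.15199)
N(M) = -126/829
639249/4344818 + N(693)/r = 639249/4344818 - 126/829/(-464249) = 639249*(1/4344818) - 126/829*(-1/464249) = 639249/4344818 + 126/384862421 = 1567028440821/10650682638754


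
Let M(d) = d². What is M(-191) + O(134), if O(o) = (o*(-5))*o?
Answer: -53299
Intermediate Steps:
O(o) = -5*o² (O(o) = (-5*o)*o = -5*o²)
M(-191) + O(134) = (-191)² - 5*134² = 36481 - 5*17956 = 36481 - 89780 = -53299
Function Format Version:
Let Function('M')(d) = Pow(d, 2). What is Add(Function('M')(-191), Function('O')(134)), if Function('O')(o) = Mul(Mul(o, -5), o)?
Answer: -53299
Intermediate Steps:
Function('O')(o) = Mul(-5, Pow(o, 2)) (Function('O')(o) = Mul(Mul(-5, o), o) = Mul(-5, Pow(o, 2)))
Add(Function('M')(-191), Function('O')(134)) = Add(Pow(-191, 2), Mul(-5, Pow(134, 2))) = Add(36481, Mul(-5, 17956)) = Add(36481, -89780) = -53299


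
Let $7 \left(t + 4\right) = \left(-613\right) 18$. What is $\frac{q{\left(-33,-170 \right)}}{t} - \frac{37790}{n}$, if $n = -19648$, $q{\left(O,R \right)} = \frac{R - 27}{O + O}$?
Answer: $\frac{3445385261}{1793105952} \approx 1.9215$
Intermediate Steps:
$q{\left(O,R \right)} = \frac{-27 + R}{2 O}$
$t = - \frac{11062}{7}$ ($t = -4 + \frac{\left(-613\right) 18}{7} = -4 + \frac{1}{7} \left(-11034\right) = -4 - \frac{11034}{7} = - \frac{11062}{7} \approx -1580.3$)
$\frac{q{\left(-33,-170 \right)}}{t} - \frac{37790}{n} = \frac{\frac{1}{2} \frac{1}{-33} \left(-27 - 170\right)}{- \frac{11062}{7}} - \frac{37790}{-19648} = \frac{1}{2} \left(- \frac{1}{33}\right) \left(-197\right) \left(- \frac{7}{11062}\right) - - \frac{18895}{9824} = \frac{197}{66} \left(- \frac{7}{11062}\right) + \frac{18895}{9824} = - \frac{1379}{730092} + \frac{18895}{9824} = \frac{3445385261}{1793105952}$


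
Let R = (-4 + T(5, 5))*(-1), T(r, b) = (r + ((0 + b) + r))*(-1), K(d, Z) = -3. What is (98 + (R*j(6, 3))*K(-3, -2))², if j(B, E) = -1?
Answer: 24025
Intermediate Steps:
T(r, b) = -b - 2*r (T(r, b) = (r + (b + r))*(-1) = (b + 2*r)*(-1) = -b - 2*r)
R = 19 (R = (-4 + (-1*5 - 2*5))*(-1) = (-4 + (-5 - 10))*(-1) = (-4 - 15)*(-1) = -19*(-1) = 19)
(98 + (R*j(6, 3))*K(-3, -2))² = (98 + (19*(-1))*(-3))² = (98 - 19*(-3))² = (98 + 57)² = 155² = 24025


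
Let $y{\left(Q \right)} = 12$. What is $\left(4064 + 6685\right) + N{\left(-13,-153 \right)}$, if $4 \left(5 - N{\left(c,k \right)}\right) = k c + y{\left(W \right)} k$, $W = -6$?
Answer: $\frac{42863}{4} \approx 10716.0$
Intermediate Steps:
$N{\left(c,k \right)} = 5 - 3 k - \frac{c k}{4}$ ($N{\left(c,k \right)} = 5 - \frac{k c + 12 k}{4} = 5 - \frac{c k + 12 k}{4} = 5 - \frac{12 k + c k}{4} = 5 - \left(3 k + \frac{c k}{4}\right) = 5 - 3 k - \frac{c k}{4}$)
$\left(4064 + 6685\right) + N{\left(-13,-153 \right)} = \left(4064 + 6685\right) - \left(-464 + \frac{1989}{4}\right) = 10749 + \left(5 + 459 - \frac{1989}{4}\right) = 10749 - \frac{133}{4} = \frac{42863}{4}$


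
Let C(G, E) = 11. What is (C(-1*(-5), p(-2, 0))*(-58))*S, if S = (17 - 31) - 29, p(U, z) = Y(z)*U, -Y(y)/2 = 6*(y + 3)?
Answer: 27434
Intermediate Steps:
Y(y) = -36 - 12*y (Y(y) = -12*(y + 3) = -12*(3 + y) = -2*(18 + 6*y) = -36 - 12*y)
p(U, z) = U*(-36 - 12*z) (p(U, z) = (-36 - 12*z)*U = U*(-36 - 12*z))
S = -43 (S = -14 - 29 = -43)
(C(-1*(-5), p(-2, 0))*(-58))*S = (11*(-58))*(-43) = -638*(-43) = 27434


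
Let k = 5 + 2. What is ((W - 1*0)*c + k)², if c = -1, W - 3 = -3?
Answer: 49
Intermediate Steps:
W = 0 (W = 3 - 3 = 0)
k = 7
((W - 1*0)*c + k)² = ((0 - 1*0)*(-1) + 7)² = ((0 + 0)*(-1) + 7)² = (0*(-1) + 7)² = (0 + 7)² = 7² = 49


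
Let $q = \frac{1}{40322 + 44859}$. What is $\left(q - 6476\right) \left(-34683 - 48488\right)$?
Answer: $\frac{45879797963505}{85181} \approx 5.3862 \cdot 10^{8}$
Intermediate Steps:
$q = \frac{1}{85181} \approx 1.174 \cdot 10^{-5}$
$\left(q - 6476\right) \left(-34683 - 48488\right) = \left(\frac{1}{85181} - 6476\right) \left(-34683 - 48488\right) = \left(- \frac{551632155}{85181}\right) \left(-83171\right) = \frac{45879797963505}{85181}$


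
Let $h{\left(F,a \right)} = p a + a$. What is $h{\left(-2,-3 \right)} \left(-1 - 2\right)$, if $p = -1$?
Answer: $0$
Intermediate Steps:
$h{\left(F,a \right)} = 0$ ($h{\left(F,a \right)} = - a + a = 0$)
$h{\left(-2,-3 \right)} \left(-1 - 2\right) = 0 \left(-1 - 2\right) = 0 \left(-3\right) = 0$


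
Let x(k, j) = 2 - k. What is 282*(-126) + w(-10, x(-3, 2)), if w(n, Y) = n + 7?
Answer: -35535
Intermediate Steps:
w(n, Y) = 7 + n
282*(-126) + w(-10, x(-3, 2)) = 282*(-126) + (7 - 10) = -35532 - 3 = -35535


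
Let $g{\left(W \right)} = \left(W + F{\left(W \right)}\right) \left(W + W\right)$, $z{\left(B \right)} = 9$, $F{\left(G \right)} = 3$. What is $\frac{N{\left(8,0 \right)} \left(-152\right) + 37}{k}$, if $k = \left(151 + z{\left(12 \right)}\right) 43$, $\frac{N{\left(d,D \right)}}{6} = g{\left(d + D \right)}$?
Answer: $- \frac{32095}{1376} \approx -23.325$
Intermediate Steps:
$g{\left(W \right)} = 2 W \left(3 + W\right)$ ($g{\left(W \right)} = \left(W + 3\right) \left(W + W\right) = \left(3 + W\right) 2 W = 2 W \left(3 + W\right)$)
$N{\left(d,D \right)} = 12 \left(D + d\right) \left(3 + D + d\right)$ ($N{\left(d,D \right)} = 6 \cdot 2 \left(d + D\right) \left(3 + \left(d + D\right)\right) = 6 \cdot 2 \left(D + d\right) \left(3 + \left(D + d\right)\right) = 6 \cdot 2 \left(D + d\right) \left(3 + D + d\right) = 12 \left(D + d\right) \left(3 + D + d\right)$)
$k = 6880$ ($k = \left(151 + 9\right) 43 = 160 \cdot 43 = 6880$)
$\frac{N{\left(8,0 \right)} \left(-152\right) + 37}{k} = \frac{12 \left(0 + 8\right) \left(3 + 0 + 8\right) \left(-152\right) + 37}{6880} = \left(12 \cdot 8 \cdot 11 \left(-152\right) + 37\right) \frac{1}{6880} = \left(1056 \left(-152\right) + 37\right) \frac{1}{6880} = \left(-160512 + 37\right) \frac{1}{6880} = \left(-160475\right) \frac{1}{6880} = - \frac{32095}{1376}$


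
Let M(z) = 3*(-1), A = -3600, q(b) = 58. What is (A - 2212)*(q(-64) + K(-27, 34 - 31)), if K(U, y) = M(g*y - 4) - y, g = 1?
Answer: -302224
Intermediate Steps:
M(z) = -3
K(U, y) = -3 - y
(A - 2212)*(q(-64) + K(-27, 34 - 31)) = (-3600 - 2212)*(58 + (-3 - (34 - 31))) = -5812*(58 + (-3 - 1*3)) = -5812*(58 + (-3 - 3)) = -5812*(58 - 6) = -5812*52 = -302224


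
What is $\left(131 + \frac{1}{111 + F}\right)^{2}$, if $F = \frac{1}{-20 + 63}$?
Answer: $\frac{391171440969}{22791076} \approx 17163.0$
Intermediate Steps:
$F = \frac{1}{43} \approx 0.023256$
$\left(131 + \frac{1}{111 + F}\right)^{2} = \left(131 + \frac{1}{111 + \frac{1}{43}}\right)^{2} = \left(131 + \frac{1}{\frac{4774}{43}}\right)^{2} = \left(131 + \frac{43}{4774}\right)^{2} = \left(\frac{625437}{4774}\right)^{2} = \frac{391171440969}{22791076}$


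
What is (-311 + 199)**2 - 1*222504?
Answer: -209960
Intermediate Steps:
(-311 + 199)**2 - 1*222504 = (-112)**2 - 222504 = 12544 - 222504 = -209960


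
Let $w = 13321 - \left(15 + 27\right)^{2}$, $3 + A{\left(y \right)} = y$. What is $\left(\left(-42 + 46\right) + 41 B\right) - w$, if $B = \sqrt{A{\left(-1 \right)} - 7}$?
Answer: $-11553 + 41 i \sqrt{11} \approx -11553.0 + 135.98 i$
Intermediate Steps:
$A{\left(y \right)} = -3 + y$
$w = 11557$ ($w = 13321 - 42^{2} = 13321 - 1764 = 11557$)
$B = i \sqrt{11}$ ($B = \sqrt{\left(-3 - 1\right) - 7} = \sqrt{-4 - 7} = \sqrt{-11} = i \sqrt{11} \approx 3.3166 i$)
$\left(\left(-42 + 46\right) + 41 B\right) - w = \left(\left(-42 + 46\right) + 41 i \sqrt{11}\right) - 11557 = \left(4 + 41 i \sqrt{11}\right) - 11557 = -11553 + 41 i \sqrt{11}$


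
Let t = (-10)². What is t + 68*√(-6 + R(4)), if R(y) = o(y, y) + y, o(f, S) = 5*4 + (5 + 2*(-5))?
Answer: 100 + 68*√13 ≈ 345.18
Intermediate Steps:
o(f, S) = 15 (o(f, S) = 20 + (5 - 10) = 20 - 5 = 15)
t = 100
R(y) = 15 + y
t + 68*√(-6 + R(4)) = 100 + 68*√(-6 + (15 + 4)) = 100 + 68*√(-6 + 19) = 100 + 68*√13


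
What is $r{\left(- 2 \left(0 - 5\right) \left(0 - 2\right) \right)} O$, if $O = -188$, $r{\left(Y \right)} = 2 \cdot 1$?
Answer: $-376$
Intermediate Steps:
$r{\left(Y \right)} = 2$
$r{\left(- 2 \left(0 - 5\right) \left(0 - 2\right) \right)} O = 2 \left(-188\right) = -376$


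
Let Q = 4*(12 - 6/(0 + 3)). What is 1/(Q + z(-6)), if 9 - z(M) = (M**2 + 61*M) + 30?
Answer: 1/349 ≈ 0.0028653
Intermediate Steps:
z(M) = -21 - M**2 - 61*M (z(M) = 9 - ((M**2 + 61*M) + 30) = 9 - (30 + M**2 + 61*M) = 9 + (-30 - M**2 - 61*M) = -21 - M**2 - 61*M)
Q = 40 (Q = 4*(12 - 6/3) = 4*(12 + (1/3)*(-6)) = 4*(12 - 2) = 4*10 = 40)
1/(Q + z(-6)) = 1/(40 + (-21 - 1*(-6)**2 - 61*(-6))) = 1/(40 + (-21 - 1*36 + 366)) = 1/(40 + (-21 - 36 + 366)) = 1/(40 + 309) = 1/349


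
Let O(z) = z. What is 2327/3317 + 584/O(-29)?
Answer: -1869645/96193 ≈ -19.436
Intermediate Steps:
2327/3317 + 584/O(-29) = 2327/3317 + 584/(-29) = 2327*(1/3317) + 584*(-1/29) = 2327/3317 - 584/29 = -1869645/96193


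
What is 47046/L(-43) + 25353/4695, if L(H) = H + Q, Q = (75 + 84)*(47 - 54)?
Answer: -102009/2890 ≈ -35.297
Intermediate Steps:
Q = -1113 (Q = 159*(-7) = -1113)
L(H) = -1113 + H (L(H) = H - 1113 = -1113 + H)
47046/L(-43) + 25353/4695 = 47046/(-1113 - 43) + 25353/4695 = 47046/(-1156) + 25353*(1/4695) = 47046*(-1/1156) + 27/5 = -23523/578 + 27/5 = -102009/2890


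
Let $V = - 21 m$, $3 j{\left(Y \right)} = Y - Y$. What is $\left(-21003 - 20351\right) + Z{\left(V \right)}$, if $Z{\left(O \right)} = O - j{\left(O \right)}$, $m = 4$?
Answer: $-41438$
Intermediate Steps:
$j{\left(Y \right)} = 0$ ($j{\left(Y \right)} = \frac{Y - Y}{3} = \frac{1}{3} \cdot 0 = 0$)
$V = -84$ ($V = \left(-21\right) 4 = -84$)
$Z{\left(O \right)} = O$ ($Z{\left(O \right)} = O - 0 = O + 0 = O$)
$\left(-21003 - 20351\right) + Z{\left(V \right)} = \left(-21003 - 20351\right) - 84 = -41354 - 84 = -41438$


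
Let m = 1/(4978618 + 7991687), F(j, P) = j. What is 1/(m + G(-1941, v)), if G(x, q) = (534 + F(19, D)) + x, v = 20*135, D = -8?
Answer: -12970305/18002783339 ≈ -0.00072046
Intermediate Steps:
m = 1/12970305 ≈ 7.7099e-8
v = 2700
G(x, q) = 553 + x (G(x, q) = (534 + 19) + x = 553 + x)
1/(m + G(-1941, v)) = 1/(1/12970305 + (553 - 1941)) = 1/(1/12970305 - 1388) = 1/(-18002783339/12970305) = -12970305/18002783339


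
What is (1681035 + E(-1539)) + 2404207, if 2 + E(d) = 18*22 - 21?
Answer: 4085615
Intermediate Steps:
E(d) = 373 (E(d) = -2 + (18*22 - 21) = -2 + (396 - 21) = -2 + 375 = 373)
(1681035 + E(-1539)) + 2404207 = (1681035 + 373) + 2404207 = 1681408 + 2404207 = 4085615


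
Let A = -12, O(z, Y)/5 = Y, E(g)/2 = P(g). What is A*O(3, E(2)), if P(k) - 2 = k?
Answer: -480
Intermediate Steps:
P(k) = 2 + k
E(g) = 4 + 2*g (E(g) = 2*(2 + g) = 4 + 2*g)
O(z, Y) = 5*Y
A*O(3, E(2)) = -60*(4 + 2*2) = -60*(4 + 4) = -60*8 = -12*40 = -480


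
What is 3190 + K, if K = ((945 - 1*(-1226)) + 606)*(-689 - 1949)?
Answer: -7322536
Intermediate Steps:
K = -7325726 (K = ((945 + 1226) + 606)*(-2638) = (2171 + 606)*(-2638) = 2777*(-2638) = -7325726)
3190 + K = 3190 - 7325726 = -7322536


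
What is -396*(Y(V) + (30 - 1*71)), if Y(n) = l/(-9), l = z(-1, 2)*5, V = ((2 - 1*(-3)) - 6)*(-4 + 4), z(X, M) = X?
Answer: 16016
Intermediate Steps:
V = 0 (V = ((2 + 3) - 6)*0 = (5 - 6)*0 = -1*0 = 0)
l = -5 (l = -1*5 = -5)
Y(n) = 5/9 (Y(n) = -5/(-9) = -5*(-⅑) = 5/9)
-396*(Y(V) + (30 - 1*71)) = -396*(5/9 + (30 - 1*71)) = -396*(5/9 + (30 - 71)) = -396*(5/9 - 41) = -396*(-364/9) = 16016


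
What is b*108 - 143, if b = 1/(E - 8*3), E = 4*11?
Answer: -688/5 ≈ -137.60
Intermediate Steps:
E = 44
b = 1/20 (b = 1/(44 - 8*3) = 1/(44 - 24) = 1/20 ≈ 0.050000)
b*108 - 143 = (1/20)*108 - 143 = 27/5 - 143 = -688/5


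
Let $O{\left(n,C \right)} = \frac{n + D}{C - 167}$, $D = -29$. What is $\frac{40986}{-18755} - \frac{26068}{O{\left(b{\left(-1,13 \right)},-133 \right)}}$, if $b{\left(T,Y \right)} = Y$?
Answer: $- \frac{833365101}{1705} \approx -4.8878 \cdot 10^{5}$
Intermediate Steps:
$O{\left(n,C \right)} = \frac{-29 + n}{-167 + C}$ ($O{\left(n,C \right)} = \frac{n - 29}{C - 167} = \frac{-29 + n}{-167 + C}$)
$\frac{40986}{-18755} - \frac{26068}{O{\left(b{\left(-1,13 \right)},-133 \right)}} = \frac{40986}{-18755} - \frac{26068}{\frac{1}{-167 - 133} \left(-29 + 13\right)} = 40986 \left(- \frac{1}{18755}\right) - \frac{26068}{\frac{1}{-300} \left(-16\right)} = - \frac{3726}{1705} - \frac{26068}{\left(- \frac{1}{300}\right) \left(-16\right)} = - \frac{3726}{1705} - \frac{26068}{\frac{4}{75}} = - \frac{3726}{1705} - 488775 = - \frac{833365101}{1705}$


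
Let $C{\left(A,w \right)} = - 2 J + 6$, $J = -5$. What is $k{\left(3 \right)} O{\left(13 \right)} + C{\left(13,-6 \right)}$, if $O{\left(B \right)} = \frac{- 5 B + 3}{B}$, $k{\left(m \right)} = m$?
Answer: $\frac{22}{13} \approx 1.6923$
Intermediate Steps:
$O{\left(B \right)} = \frac{3 - 5 B}{B}$
$C{\left(A,w \right)} = 16$ ($C{\left(A,w \right)} = \left(-2\right) \left(-5\right) + 6 = 10 + 6 = 16$)
$k{\left(3 \right)} O{\left(13 \right)} + C{\left(13,-6 \right)} = 3 \left(-5 + \frac{3}{13}\right) + 16 = 3 \left(- \frac{62}{13}\right) + 16 = - \frac{186}{13} + 16 = \frac{22}{13}$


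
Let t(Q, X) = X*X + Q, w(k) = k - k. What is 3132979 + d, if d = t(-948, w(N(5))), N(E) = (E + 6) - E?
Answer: 3132031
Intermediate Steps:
N(E) = 6 (N(E) = (6 + E) - E = 6)
w(k) = 0
t(Q, X) = Q + X**2 (t(Q, X) = X**2 + Q = Q + X**2)
d = -948 (d = -948 + 0**2 = -948 + 0 = -948)
3132979 + d = 3132979 - 948 = 3132031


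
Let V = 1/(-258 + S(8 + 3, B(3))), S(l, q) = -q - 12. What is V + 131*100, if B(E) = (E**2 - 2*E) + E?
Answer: 3615599/276 ≈ 13100.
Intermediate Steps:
B(E) = E**2 - E
S(l, q) = -12 - q
V = -1/276 (V = 1/(-258 + (-12 - 3*(-1 + 3))) = 1/(-258 + (-12 - 3*2)) = 1/(-258 + (-12 - 1*6)) = 1/(-258 + (-12 - 6)) = 1/(-258 - 18) = 1/(-276) = -1/276 ≈ -0.0036232)
V + 131*100 = -1/276 + 131*100 = -1/276 + 13100 = 3615599/276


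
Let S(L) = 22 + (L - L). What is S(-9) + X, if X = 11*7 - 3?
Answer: 96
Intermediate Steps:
S(L) = 22 (S(L) = 22 + 0 = 22)
X = 74 (X = 77 - 3 = 74)
S(-9) + X = 22 + 74 = 96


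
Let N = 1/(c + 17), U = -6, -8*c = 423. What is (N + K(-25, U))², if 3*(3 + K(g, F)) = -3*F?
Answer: 727609/82369 ≈ 8.8335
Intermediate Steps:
c = -423/8 (c = -⅛*423 = -423/8 ≈ -52.875)
K(g, F) = -3 - F (K(g, F) = -3 + (-3*F)/3 = -3 - F)
N = -8/287 (N = 1/(-423/8 + 17) = 1/(-287/8) = -8/287 ≈ -0.027875)
(N + K(-25, U))² = (-8/287 + (-3 - 1*(-6)))² = (-8/287 + (-3 + 6))² = (-8/287 + 3)² = (853/287)² = 727609/82369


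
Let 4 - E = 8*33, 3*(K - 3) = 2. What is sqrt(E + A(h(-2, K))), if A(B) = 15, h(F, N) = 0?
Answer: 7*I*sqrt(5) ≈ 15.652*I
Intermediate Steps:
K = 11/3 (K = 3 + (1/3)*2 = 3 + 2/3 = 11/3 ≈ 3.6667)
E = -260 (E = 4 - 8*33 = 4 - 1*264 = 4 - 264 = -260)
sqrt(E + A(h(-2, K))) = sqrt(-260 + 15) = sqrt(-245) = 7*I*sqrt(5)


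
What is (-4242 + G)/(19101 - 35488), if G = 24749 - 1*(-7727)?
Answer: -28234/16387 ≈ -1.7230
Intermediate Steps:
G = 32476 (G = 24749 + 7727 = 32476)
(-4242 + G)/(19101 - 35488) = (-4242 + 32476)/(19101 - 35488) = 28234/(-16387) = 28234*(-1/16387) = -28234/16387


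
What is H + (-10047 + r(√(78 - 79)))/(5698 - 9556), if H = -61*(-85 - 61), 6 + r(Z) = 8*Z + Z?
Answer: 11456467/1286 - 3*I/1286 ≈ 8908.6 - 0.0023328*I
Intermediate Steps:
r(Z) = -6 + 9*Z (r(Z) = -6 + (8*Z + Z) = -6 + 9*Z)
H = 8906 (H = -61*(-146) = 8906)
H + (-10047 + r(√(78 - 79)))/(5698 - 9556) = 8906 + (-10047 + (-6 + 9*√(78 - 79)))/(5698 - 9556) = 8906 + (-10047 + (-6 + 9*√(-1)))/(-3858) = 8906 + (-10047 + (-6 + 9*I))*(-1/3858) = 8906 + (-10053 + 9*I)*(-1/3858) = 8906 + (3351/1286 - 3*I/1286) = 11456467/1286 - 3*I/1286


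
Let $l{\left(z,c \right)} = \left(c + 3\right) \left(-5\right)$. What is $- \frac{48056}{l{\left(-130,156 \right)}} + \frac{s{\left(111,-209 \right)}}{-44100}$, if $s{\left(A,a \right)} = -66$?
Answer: $\frac{7849341}{129850} \approx 60.449$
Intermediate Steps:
$l{\left(z,c \right)} = -15 - 5 c$ ($l{\left(z,c \right)} = \left(3 + c\right) \left(-5\right) = -15 - 5 c$)
$- \frac{48056}{l{\left(-130,156 \right)}} + \frac{s{\left(111,-209 \right)}}{-44100} = - \frac{48056}{-15 - 780} - \frac{66}{-44100} = - \frac{48056}{-15 - 780} - - \frac{11}{7350} = - \frac{48056}{-795} + \frac{11}{7350} = \left(-48056\right) \left(- \frac{1}{795}\right) + \frac{11}{7350} = \frac{48056}{795} + \frac{11}{7350} = \frac{7849341}{129850}$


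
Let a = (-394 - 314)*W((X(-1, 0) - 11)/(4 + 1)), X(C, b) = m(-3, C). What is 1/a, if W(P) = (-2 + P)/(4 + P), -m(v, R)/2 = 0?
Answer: 1/1652 ≈ 0.00060533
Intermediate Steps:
m(v, R) = 0 (m(v, R) = -2*0 = 0)
X(C, b) = 0
W(P) = (-2 + P)/(4 + P)
a = 1652 (a = (-394 - 314)*((-2 + (0 - 11)/(4 + 1))/(4 + (0 - 11)/(4 + 1))) = -708*(-2 - 11/5)/(4 - 11/5) = -708*(-21)/(9/5*5) = -1180*(-21)/(3*5) = -708*(-7/3) = 1652)
1/a = 1/1652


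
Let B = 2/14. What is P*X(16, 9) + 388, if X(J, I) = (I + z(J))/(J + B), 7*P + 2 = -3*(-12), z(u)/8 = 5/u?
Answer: 44235/113 ≈ 391.46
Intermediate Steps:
z(u) = 40/u (z(u) = 8*(5/u) = 40/u)
P = 34/7 (P = -2/7 + (-3*(-12))/7 = -2/7 + (1/7)*36 = -2/7 + 36/7 = 34/7 ≈ 4.8571)
B = 1/7 (B = 2*(1/14) = 1/7 ≈ 0.14286)
X(J, I) = (I + 40/J)/(1/7 + J) (X(J, I) = (I + 40/J)/(J + 1/7) = (I + 40/J)/(1/7 + J))
P*X(16, 9) + 388 = 34*(7*(40 + 9*16)/(16*(1 + 7*16)))/7 + 388 = 34*(7*(1/16)*(40 + 144)/(1 + 112))/7 + 388 = 34*(7*(1/16)*184/113)/7 + 388 = 34*(7*(1/16)*(1/113)*184)/7 + 388 = (34/7)*(161/226) + 388 = 391/113 + 388 = 44235/113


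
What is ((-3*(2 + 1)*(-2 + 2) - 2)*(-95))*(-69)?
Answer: -13110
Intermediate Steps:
((-3*(2 + 1)*(-2 + 2) - 2)*(-95))*(-69) = ((-9*0 - 2)*(-95))*(-69) = ((-3*0 - 2)*(-95))*(-69) = ((0 - 2)*(-95))*(-69) = -2*(-95)*(-69) = 190*(-69) = -13110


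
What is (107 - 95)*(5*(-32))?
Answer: -1920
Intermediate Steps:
(107 - 95)*(5*(-32)) = 12*(-160) = -1920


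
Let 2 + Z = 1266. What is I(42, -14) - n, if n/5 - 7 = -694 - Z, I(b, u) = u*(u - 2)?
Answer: 9979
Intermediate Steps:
Z = 1264 (Z = -2 + 1266 = 1264)
I(b, u) = u*(-2 + u)
n = -9755 (n = 35 + 5*(-694 - 1*1264) = 35 + 5*(-694 - 1264) = 35 + 5*(-1958) = 35 - 9790 = -9755)
I(42, -14) - n = -14*(-2 - 14) - 1*(-9755) = -14*(-16) + 9755 = 224 + 9755 = 9979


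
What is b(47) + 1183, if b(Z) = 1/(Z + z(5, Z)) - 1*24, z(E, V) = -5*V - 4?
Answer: 222527/192 ≈ 1159.0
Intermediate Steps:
z(E, V) = -4 - 5*V
b(Z) = -24 + 1/(-4 - 4*Z) (b(Z) = 1/(Z + (-4 - 5*Z)) - 1*24 = 1/(-4 - 4*Z) - 24 = -24 + 1/(-4 - 4*Z))
b(47) + 1183 = (-97 - 96*47)/(4*(1 + 47)) + 1183 = (¼)*(-97 - 4512)/48 + 1183 = (¼)*(1/48)*(-4609) + 1183 = -4609/192 + 1183 = 222527/192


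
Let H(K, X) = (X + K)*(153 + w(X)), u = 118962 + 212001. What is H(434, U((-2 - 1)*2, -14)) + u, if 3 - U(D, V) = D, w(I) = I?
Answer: 402729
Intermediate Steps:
u = 330963
U(D, V) = 3 - D
H(K, X) = (153 + X)*(K + X) (H(K, X) = (X + K)*(153 + X) = (K + X)*(153 + X) = (153 + X)*(K + X))
H(434, U((-2 - 1)*2, -14)) + u = ((3 - (-2 - 1)*2)² + 153*434 + 153*(3 - (-2 - 1)*2) + 434*(3 - (-2 - 1)*2)) + 330963 = ((3 - (-3)*2)² + 66402 + 153*(3 - (-3)*2) + 434*(3 - (-3)*2)) + 330963 = ((3 - 1*(-6))² + 66402 + 153*(3 - 1*(-6)) + 434*(3 - 1*(-6))) + 330963 = ((3 + 6)² + 66402 + 153*(3 + 6) + 434*(3 + 6)) + 330963 = (9² + 66402 + 153*9 + 434*9) + 330963 = (81 + 66402 + 1377 + 3906) + 330963 = 71766 + 330963 = 402729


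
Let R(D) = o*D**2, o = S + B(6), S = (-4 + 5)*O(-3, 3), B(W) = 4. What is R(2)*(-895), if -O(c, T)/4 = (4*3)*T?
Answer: 501200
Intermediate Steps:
O(c, T) = -48*T (O(c, T) = -4*4*3*T = -48*T)
S = -144 (S = (-4 + 5)*(-48*3) = 1*(-144) = -144)
o = -140 (o = -144 + 4 = -140)
R(D) = -140*D**2
R(2)*(-895) = -140*2**2*(-895) = -140*4*(-895) = -560*(-895) = 501200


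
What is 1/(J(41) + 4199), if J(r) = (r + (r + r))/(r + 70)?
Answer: 37/155404 ≈ 0.00023809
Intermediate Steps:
J(r) = 3*r/(70 + r) (J(r) = (r + 2*r)/(70 + r) = (3*r)/(70 + r) = 3*r/(70 + r))
1/(J(41) + 4199) = 1/(3*41/(70 + 41) + 4199) = 1/(3*41/111 + 4199) = 1/(3*41*(1/111) + 4199) = 1/(41/37 + 4199) = 1/(155404/37) = 37/155404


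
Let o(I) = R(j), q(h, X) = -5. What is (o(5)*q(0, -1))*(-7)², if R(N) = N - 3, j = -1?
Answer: 980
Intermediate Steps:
R(N) = -3 + N
o(I) = -4 (o(I) = -3 - 1 = -4)
(o(5)*q(0, -1))*(-7)² = -4*(-5)*(-7)² = 20*49 = 980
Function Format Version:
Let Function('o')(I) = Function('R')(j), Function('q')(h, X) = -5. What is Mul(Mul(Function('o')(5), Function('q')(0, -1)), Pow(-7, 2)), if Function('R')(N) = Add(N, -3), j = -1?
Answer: 980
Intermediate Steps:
Function('R')(N) = Add(-3, N)
Function('o')(I) = -4 (Function('o')(I) = Add(-3, -1) = -4)
Mul(Mul(Function('o')(5), Function('q')(0, -1)), Pow(-7, 2)) = Mul(Mul(-4, -5), Pow(-7, 2)) = Mul(20, 49) = 980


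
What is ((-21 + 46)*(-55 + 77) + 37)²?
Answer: 344569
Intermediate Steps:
((-21 + 46)*(-55 + 77) + 37)² = (25*22 + 37)² = (550 + 37)² = 587² = 344569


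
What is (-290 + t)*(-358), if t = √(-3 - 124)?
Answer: 103820 - 358*I*√127 ≈ 1.0382e+5 - 4034.5*I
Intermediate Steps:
t = I*√127 (t = √(-127) = I*√127 ≈ 11.269*I)
(-290 + t)*(-358) = (-290 + I*√127)*(-358) = 103820 - 358*I*√127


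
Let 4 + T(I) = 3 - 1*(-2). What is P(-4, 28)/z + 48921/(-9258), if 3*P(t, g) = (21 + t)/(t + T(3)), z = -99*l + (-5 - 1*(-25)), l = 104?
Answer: -754042063/142702812 ≈ -5.2840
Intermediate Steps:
T(I) = 1 (T(I) = -4 + (3 - 1*(-2)) = -4 + (3 + 2) = -4 + 5 = 1)
z = -10276 (z = -99*104 + (-5 - 1*(-25)) = -10296 + (-5 + 25) = -10296 + 20 = -10276)
P(t, g) = (21 + t)/(3*(1 + t)) (P(t, g) = ((21 + t)/(t + 1))/3 = ((21 + t)/(1 + t))/3 = (21 + t)/(3*(1 + t)))
P(-4, 28)/z + 48921/(-9258) = ((21 - 4)/(3*(1 - 4)))/(-10276) + 48921/(-9258) = ((1/3)*17/(-3))*(-1/10276) + 48921*(-1/9258) = ((1/3)*(-1/3)*17)*(-1/10276) - 16307/3086 = -17/9*(-1/10276) - 16307/3086 = 17/92484 - 16307/3086 = -754042063/142702812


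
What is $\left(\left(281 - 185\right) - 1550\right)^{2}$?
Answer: $2114116$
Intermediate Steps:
$\left(\left(281 - 185\right) - 1550\right)^{2} = \left(96 - 1550\right)^{2} = \left(-1454\right)^{2} = 2114116$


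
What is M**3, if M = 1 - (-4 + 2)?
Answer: 27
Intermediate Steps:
M = 3 (M = 1 - (-2) = 1 - 1*(-2) = 1 + 2 = 3)
M**3 = 3**3 = 27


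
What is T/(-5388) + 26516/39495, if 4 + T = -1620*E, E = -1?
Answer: 6587024/17733255 ≈ 0.37145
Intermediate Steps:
T = 1616 (T = -4 - 1620*(-1) = -4 + 1620 = 1616)
T/(-5388) + 26516/39495 = 1616/(-5388) + 26516/39495 = 1616*(-1/5388) + 26516*(1/39495) = -404/1347 + 26516/39495 = 6587024/17733255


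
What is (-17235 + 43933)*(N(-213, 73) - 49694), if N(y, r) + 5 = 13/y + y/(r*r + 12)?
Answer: -215641032343966/162519 ≈ -1.3269e+9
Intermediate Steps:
N(y, r) = -5 + 13/y + y/(12 + r²) (N(y, r) = -5 + (13/y + y/(r*r + 12)) = -5 + (13/y + y/(r² + 12)) = -5 + (13/y + y/(12 + r²)) = -5 + 13/y + y/(12 + r²))
(-17235 + 43933)*(N(-213, 73) - 49694) = (-17235 + 43933)*((156 + (-213)² - 60*(-213) + 13*73² - 5*(-213)*73²)/((-213)*(12 + 73²)) - 49694) = 26698*(-(156 + 45369 + 12780 + 13*5329 - 5*(-213)*5329)/(213*(12 + 5329)) - 49694) = 26698*(-1/213*(156 + 45369 + 12780 + 69277 + 5675385)/5341 - 49694) = 26698*(-1/213*1/5341*5802967 - 49694) = 26698*(-5802967/1137633 - 49694) = 26698*(-56539337269/1137633) = -215641032343966/162519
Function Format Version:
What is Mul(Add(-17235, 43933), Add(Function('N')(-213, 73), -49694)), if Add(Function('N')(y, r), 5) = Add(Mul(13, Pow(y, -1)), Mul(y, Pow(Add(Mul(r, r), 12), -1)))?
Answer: Rational(-215641032343966, 162519) ≈ -1.3269e+9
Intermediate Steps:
Function('N')(y, r) = Add(-5, Mul(13, Pow(y, -1)), Mul(y, Pow(Add(12, Pow(r, 2)), -1))) (Function('N')(y, r) = Add(-5, Add(Mul(13, Pow(y, -1)), Mul(y, Pow(Add(Mul(r, r), 12), -1)))) = Add(-5, Add(Mul(13, Pow(y, -1)), Mul(y, Pow(Add(Pow(r, 2), 12), -1)))) = Add(-5, Add(Mul(13, Pow(y, -1)), Mul(y, Pow(Add(12, Pow(r, 2)), -1)))) = Add(-5, Mul(13, Pow(y, -1)), Mul(y, Pow(Add(12, Pow(r, 2)), -1))))
Mul(Add(-17235, 43933), Add(Function('N')(-213, 73), -49694)) = Mul(Add(-17235, 43933), Add(Mul(Pow(-213, -1), Pow(Add(12, Pow(73, 2)), -1), Add(156, Pow(-213, 2), Mul(-60, -213), Mul(13, Pow(73, 2)), Mul(-5, -213, Pow(73, 2)))), -49694)) = Mul(26698, Add(Mul(Rational(-1, 213), Pow(Add(12, 5329), -1), Add(156, 45369, 12780, Mul(13, 5329), Mul(-5, -213, 5329))), -49694)) = Mul(26698, Add(Mul(Rational(-1, 213), Pow(5341, -1), Add(156, 45369, 12780, 69277, 5675385)), -49694)) = Mul(26698, Add(Mul(Rational(-1, 213), Rational(1, 5341), 5802967), -49694)) = Mul(26698, Add(Rational(-5802967, 1137633), -49694)) = Mul(26698, Rational(-56539337269, 1137633)) = Rational(-215641032343966, 162519)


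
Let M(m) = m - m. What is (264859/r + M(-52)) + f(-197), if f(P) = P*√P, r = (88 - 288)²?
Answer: 264859/40000 - 197*I*√197 ≈ 6.6215 - 2765.0*I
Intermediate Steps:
r = 40000 (r = (-200)² = 40000)
f(P) = P^(3/2)
M(m) = 0
(264859/r + M(-52)) + f(-197) = (264859/40000 + 0) + (-197)^(3/2) = (264859*(1/40000) + 0) - 197*I*√197 = (264859/40000 + 0) - 197*I*√197 = 264859/40000 - 197*I*√197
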